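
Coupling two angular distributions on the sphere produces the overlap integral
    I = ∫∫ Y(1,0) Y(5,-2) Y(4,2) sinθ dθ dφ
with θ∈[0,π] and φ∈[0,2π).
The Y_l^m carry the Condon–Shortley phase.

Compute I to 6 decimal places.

Rules hold: Σm=0, L=10 even, 4≤4≤6.
N = 3·11·9 = 297
Δ = 2!·0!·8!/11! = 1/495
Racah Σ t=1..1: t=1:−1/576 = -1/576
⇒ 3j(1 5 4; 0 0 0)² = 5/99, sgn -1
Racah Σ t=1..1: t=1:−1/1440 = -1/1440
⇒ 3j(1 5 4; 0 -2 2)² = 7/165, sgn -1
4πI² = N·(3j₀)²·(3jₘ)² = 7/11
I = +1·√(0.636364/4π) = 0.22503380

0.225034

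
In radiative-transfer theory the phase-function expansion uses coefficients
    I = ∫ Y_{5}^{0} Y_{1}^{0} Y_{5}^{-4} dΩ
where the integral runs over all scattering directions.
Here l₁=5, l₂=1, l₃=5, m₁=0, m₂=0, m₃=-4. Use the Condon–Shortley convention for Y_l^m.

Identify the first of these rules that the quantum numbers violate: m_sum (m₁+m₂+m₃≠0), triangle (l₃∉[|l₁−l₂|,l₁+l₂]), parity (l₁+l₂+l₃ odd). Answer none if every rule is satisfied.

m_sum

Σmᵢ = -4  ✗
l₃∈[|l₁−l₂|,l₁+l₂]=[4,6], have l₃=5
Σlᵢ = 11 ⇒ odd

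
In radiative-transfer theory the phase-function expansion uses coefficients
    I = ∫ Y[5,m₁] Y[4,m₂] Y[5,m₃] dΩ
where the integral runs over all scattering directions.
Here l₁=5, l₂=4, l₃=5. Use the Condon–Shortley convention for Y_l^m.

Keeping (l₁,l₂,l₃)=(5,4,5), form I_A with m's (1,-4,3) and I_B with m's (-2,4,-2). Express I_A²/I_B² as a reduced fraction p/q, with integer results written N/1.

l's match ⇒ only the (l;m) 3-j factors differ between A and B.
A: triangle coeff Δ(5,4,5) = 1/3153150; Σ_t [0,0]: t=0:+1/27648 = 1/27648; (3j)²=10/429 [(5 4 5; 1 -4 3)], sign=+1
B: triangle coeff Δ(5,4,5) = 1/3153150; Σ_t [4,4]: t=4:+1/20736 = 1/20736; (3j)²=35/1287 [(5 4 5; -2 4 -2)], sign=-1
I_A²/I_B² = (10/429)/(35/1287) = 6/7

6/7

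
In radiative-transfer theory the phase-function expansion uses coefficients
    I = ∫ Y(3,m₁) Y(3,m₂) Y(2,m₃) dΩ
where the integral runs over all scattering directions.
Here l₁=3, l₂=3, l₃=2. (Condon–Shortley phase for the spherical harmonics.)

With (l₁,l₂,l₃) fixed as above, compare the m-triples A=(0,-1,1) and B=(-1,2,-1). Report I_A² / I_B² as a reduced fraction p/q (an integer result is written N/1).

2/15

Shared (l₁,l₂,l₃)=(3,3,2): N and (l;000)² cancel in I_A²/I_B².
A: Δ = 4!·2!·2!/9! = 1/3780; Racah Σ t=1..2: t=1:−1/12 t=2:+1/8 = 1/24; ⇒ 3j(3 3 2; 0 -1 1)² = 1/210, sgn -1
B: Δ = 4!·2!·2!/9! = 1/3780; Racah Σ t=3..4: t=3:−1/12 t=4:+1/48 = -1/16; ⇒ 3j(3 3 2; -1 2 -1)² = 1/28, sgn +1
I_A²/I_B² = (1/210)/(1/28) = 2/15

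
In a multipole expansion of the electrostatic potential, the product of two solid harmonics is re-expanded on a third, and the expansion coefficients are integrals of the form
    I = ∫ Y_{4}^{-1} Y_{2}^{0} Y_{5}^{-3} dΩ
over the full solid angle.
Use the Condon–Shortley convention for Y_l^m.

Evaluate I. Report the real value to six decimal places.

-1 + 0 − 3 = -4 ≠ 0: azimuthal integral kills it; I = 0

0.000000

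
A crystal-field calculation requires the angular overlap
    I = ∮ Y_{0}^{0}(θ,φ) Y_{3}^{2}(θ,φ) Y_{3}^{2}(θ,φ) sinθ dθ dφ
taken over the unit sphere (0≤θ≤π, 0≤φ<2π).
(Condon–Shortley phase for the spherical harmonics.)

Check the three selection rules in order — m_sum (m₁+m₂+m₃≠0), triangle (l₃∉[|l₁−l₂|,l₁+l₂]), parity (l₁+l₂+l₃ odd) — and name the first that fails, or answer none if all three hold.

Σmᵢ = 4  ✗
l₃∈[|l₁−l₂|,l₁+l₂]=[3,3], have l₃=3
Σlᵢ = 6 ⇒ even

m_sum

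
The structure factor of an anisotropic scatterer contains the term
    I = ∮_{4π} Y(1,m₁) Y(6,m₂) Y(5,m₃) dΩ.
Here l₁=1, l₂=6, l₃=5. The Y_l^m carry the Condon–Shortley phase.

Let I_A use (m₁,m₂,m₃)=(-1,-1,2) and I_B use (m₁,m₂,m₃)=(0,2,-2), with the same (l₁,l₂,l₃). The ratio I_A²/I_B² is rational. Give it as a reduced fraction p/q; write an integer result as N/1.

5/16

l's match ⇒ only the (l;m) 3-j factors differ between A and B.
A: triangle coeff Δ(1,6,5) = 1/858; Σ_t [2,2]: t=2:+1/60480 = 1/60480; (3j)²=5/429 [(1 6 5; -1 -1 2)], sign=-1
B: triangle coeff Δ(1,6,5) = 1/858; Σ_t [1,1]: t=1:−1/30240 = -1/30240; (3j)²=16/429 [(1 6 5; 0 2 -2)], sign=+1
I_A²/I_B² = (5/429)/(16/429) = 5/16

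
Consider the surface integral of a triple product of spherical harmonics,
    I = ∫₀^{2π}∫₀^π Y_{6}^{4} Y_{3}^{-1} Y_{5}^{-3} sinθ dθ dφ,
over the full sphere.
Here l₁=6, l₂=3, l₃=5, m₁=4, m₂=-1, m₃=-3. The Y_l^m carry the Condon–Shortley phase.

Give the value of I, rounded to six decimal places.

Checks pass: Σm=0; 14 even; l₃=5∈[3,9].
(2·6+1)(2·3+1)(2·5+1) = 1001
Δ: 4! 8! 2! / 15! → 1/675675
sum: t=1:−1/8640 t=2:+1/2304 t=3:−1/8640 = 7/34560
3j²(6 3 5; 0 0 0) = Δ·Π!·Σ² = 7/429  (sign -1)
sum: t=0:+1/69120 t=1:−1/30240 t=2:+1/322560 = -1/64512
3j²(6 3 5; 4 -1 -3) = Δ·Π!·Σ² = 10/1001  (sign -1)
combine: 4πI² = 1001·7/429·10/1001 = 70/429
take √, sign +1: I = 0.11395029

0.113950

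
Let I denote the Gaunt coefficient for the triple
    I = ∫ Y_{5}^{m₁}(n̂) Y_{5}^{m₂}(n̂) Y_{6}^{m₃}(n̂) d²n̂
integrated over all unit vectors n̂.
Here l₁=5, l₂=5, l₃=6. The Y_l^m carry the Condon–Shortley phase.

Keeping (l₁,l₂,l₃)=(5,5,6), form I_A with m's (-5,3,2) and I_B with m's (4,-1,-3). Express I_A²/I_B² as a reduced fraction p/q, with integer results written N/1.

Same 5,5,6: normalisation and zero-m 3j drop out of the ratio.
A: Δ: 4! 6! 6! / 17! → 1/28588560; sum: t=4:+1/829440 = 1/829440; 3j²(5 5 6; -5 3 2) = Δ·Π!·Σ² = 35/2431  (sign +1)
B: Δ: 4! 6! 6! / 17! → 1/28588560; sum: t=0:+1/138240 t=1:−1/155520 = 1/1244160; 3j²(5 5 6; 4 -1 -3) = Δ·Π!·Σ² = 3/9724  (sign -1)
I_A²/I_B² = (35/2431)/(3/9724) = 140/3

140/3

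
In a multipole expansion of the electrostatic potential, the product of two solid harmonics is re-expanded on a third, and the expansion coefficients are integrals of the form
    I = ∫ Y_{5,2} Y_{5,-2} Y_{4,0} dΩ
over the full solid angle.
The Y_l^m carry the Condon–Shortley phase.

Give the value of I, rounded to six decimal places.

-0.021700

Checks pass: Σm=0; 14 even; l₃=4∈[0,10].
(2·5+1)(2·5+1)(2·4+1) = 1089
Δ: 6! 4! 4! / 15! → 1/3153150
sum: t=1:−1/69120 t=2:+1/1728 t=3:−1/576 t=4:+1/1728 t=5:−1/69120 = -7/11520
3j²(5 5 4; 0 0 0) = Δ·Π!·Σ² = 2/143  (sign -1)
sum: t=0:+1/25920 t=1:−1/1920 t=2:+1/1728 t=3:−1/20736 = 1/20736
3j²(5 5 4; 2 -2 0) = Δ·Π!·Σ² = 1/2574  (sign +1)
combine: 4πI² = 1089·2/143·1/2574 = 1/169
take √, sign -1: I = -0.02169960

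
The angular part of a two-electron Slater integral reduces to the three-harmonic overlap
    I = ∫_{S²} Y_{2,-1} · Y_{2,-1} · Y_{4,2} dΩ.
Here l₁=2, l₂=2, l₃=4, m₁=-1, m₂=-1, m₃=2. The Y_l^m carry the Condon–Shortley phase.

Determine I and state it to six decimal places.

m-sum 0 ✓  L=8 even ✓  0≤4≤4 ✓
Π(2lᵢ+1) = 5×5×9 = 225
triangle coeff Δ(2,2,4) = 1/630
Σ_t [0,0]: t=0:+1/16 = 1/16
(3j)²=2/35 [(2 2 4; 0 0 0)], sign=+1
Σ_t [0,0]: t=0:+1/36 = 1/36
(3j)²=4/63 [(2 2 4; -1 -1 2)], sign=+1
⇒ 4πI² = 40/49
I = (+1)√(40/49/(4π)) = 0.25487487

0.254875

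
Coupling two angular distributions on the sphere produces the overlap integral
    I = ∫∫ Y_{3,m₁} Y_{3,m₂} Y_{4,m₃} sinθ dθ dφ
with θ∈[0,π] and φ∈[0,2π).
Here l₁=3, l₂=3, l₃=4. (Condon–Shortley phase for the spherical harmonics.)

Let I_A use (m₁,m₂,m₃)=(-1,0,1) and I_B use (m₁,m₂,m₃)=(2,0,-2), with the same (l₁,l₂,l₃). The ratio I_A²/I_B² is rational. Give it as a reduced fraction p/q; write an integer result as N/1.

5/1

Shared (l₁,l₂,l₃)=(3,3,4): N and (l;000)² cancel in I_A²/I_B².
A: Δ = 2!·4!·4!/11! = 1/34650; Racah Σ t=0..2: t=0:+1/288 t=1:−1/24 t=2:+1/48 = -5/288; ⇒ 3j(3 3 4; -1 0 1)² = 5/462, sgn +1
B: Δ = 2!·4!·4!/11! = 1/34650; Racah Σ t=0..1: t=0:+1/72 t=1:−1/96 = 1/288; ⇒ 3j(3 3 4; 2 0 -2)² = 1/462, sgn +1
I_A²/I_B² = (5/462)/(1/462) = 5/1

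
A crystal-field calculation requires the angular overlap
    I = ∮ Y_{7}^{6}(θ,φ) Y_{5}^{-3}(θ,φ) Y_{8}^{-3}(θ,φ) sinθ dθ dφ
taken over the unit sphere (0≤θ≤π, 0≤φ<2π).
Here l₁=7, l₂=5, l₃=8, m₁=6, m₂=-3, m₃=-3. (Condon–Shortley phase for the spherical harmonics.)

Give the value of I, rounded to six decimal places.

-0.144003

Rules hold: Σm=0, L=20 even, 2≤8≤12.
N = 15·11·17 = 2805
Δ = 4!·10!·6!/21! = 1/814773960
Racah Σ t=0..4: t=0:+1/87091200 t=1:−1/4976640 t=2:+1/2073600 t=3:−1/4976640 t=4:+1/87091200 = 1/9676800
⇒ 3j(7 5 8; 0 0 0)² = 360/46189, sgn +1
Racah Σ t=0..1: t=0:+1/418037760 t=1:−1/2612736000 = 1/497664000
⇒ 3j(7 5 8; 6 -3 -3)² = 77/6460, sgn -1
4πI² = N·(3j₀)²·(3jₘ)² = 20790/79781
I = -1·√(0.260588/4π) = -0.14400334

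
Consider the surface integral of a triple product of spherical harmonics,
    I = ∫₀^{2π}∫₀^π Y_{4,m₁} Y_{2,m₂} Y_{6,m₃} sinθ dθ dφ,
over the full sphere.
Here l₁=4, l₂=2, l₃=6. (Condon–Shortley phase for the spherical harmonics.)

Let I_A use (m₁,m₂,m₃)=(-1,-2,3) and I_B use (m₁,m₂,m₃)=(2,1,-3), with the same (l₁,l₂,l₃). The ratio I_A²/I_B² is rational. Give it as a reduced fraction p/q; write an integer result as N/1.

1/2

Same 4,2,6: normalisation and zero-m 3j drop out of the ratio.
A: Δ: 0! 8! 4! / 13! → 1/6435; sum: t=0:+1/17280 = 1/17280; 3j²(4 2 6; -1 -2 3) = Δ·Π!·Σ² = 14/715  (sign -1)
B: Δ: 0! 8! 4! / 13! → 1/6435; sum: t=0:+1/8640 = 1/8640; 3j²(4 2 6; 2 1 -3) = Δ·Π!·Σ² = 28/715  (sign -1)
I_A²/I_B² = (14/715)/(28/715) = 1/2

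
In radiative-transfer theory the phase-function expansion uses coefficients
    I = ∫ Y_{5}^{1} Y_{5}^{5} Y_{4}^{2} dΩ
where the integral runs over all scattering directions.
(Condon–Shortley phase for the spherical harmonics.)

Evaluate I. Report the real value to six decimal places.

1 + 5 + 2 = 8 ≠ 0: azimuthal integral kills it; I = 0

0.000000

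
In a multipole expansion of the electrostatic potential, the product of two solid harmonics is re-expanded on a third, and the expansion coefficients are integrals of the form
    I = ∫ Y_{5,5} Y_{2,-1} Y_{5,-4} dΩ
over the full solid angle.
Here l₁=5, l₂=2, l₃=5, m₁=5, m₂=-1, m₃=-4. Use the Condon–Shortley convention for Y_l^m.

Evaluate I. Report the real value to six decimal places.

-0.187924

Rules hold: Σm=0, L=12 even, 3≤5≤7.
N = 11·5·11 = 605
Δ = 2!·8!·2!/13! = 1/38610
Racah Σ t=0..2: t=0:+1/2880 t=1:−1/576 t=2:+1/2880 = -1/960
⇒ 3j(5 2 5; 0 0 0)² = 10/429, sgn +1
Racah Σ t=0..0: t=0:+1/80640 = 1/80640
⇒ 3j(5 2 5; 5 -1 -4)² = 9/286, sgn -1
4πI² = N·(3j₀)²·(3jₘ)² = 75/169
I = -1·√(0.443787/4π) = -0.18792404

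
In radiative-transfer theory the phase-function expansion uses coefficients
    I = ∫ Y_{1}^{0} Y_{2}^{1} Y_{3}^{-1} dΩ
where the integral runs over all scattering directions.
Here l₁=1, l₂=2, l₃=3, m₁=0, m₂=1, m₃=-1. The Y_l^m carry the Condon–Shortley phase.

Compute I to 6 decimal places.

Rules hold: Σm=0, L=6 even, 1≤3≤3.
N = 3·5·7 = 105
Δ = 0!·2!·4!/7! = 1/105
Racah Σ t=0..0: t=0:+1/4 = 1/4
⇒ 3j(1 2 3; 0 0 0)² = 3/35, sgn -1
Racah Σ t=0..0: t=0:+1/6 = 1/6
⇒ 3j(1 2 3; 0 1 -1)² = 8/105, sgn +1
4πI² = N·(3j₀)²·(3jₘ)² = 24/35
I = -1·√(0.685714/4π) = -0.23359668

-0.233597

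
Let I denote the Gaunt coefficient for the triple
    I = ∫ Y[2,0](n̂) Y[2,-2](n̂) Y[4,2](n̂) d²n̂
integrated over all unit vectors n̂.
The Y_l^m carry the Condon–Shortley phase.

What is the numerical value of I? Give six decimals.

0.156078

m-sum 0 ✓  L=8 even ✓  0≤4≤4 ✓
Π(2lᵢ+1) = 5×5×9 = 225
triangle coeff Δ(2,2,4) = 1/630
Σ_t [0,0]: t=0:+1/16 = 1/16
(3j)²=2/35 [(2 2 4; 0 0 0)], sign=+1
Σ_t [0,0]: t=0:+1/96 = 1/96
(3j)²=1/42 [(2 2 4; 0 -2 2)], sign=+1
⇒ 4πI² = 15/49
I = (+1)√(15/49/(4π)) = 0.15607835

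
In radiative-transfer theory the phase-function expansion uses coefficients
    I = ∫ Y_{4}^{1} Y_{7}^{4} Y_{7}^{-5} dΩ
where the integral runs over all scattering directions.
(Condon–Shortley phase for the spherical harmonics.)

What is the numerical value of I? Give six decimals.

-0.036504

Checks pass: Σm=0; 18 even; l₃=7∈[3,11].
(2·4+1)(2·7+1)(2·7+1) = 2025
Δ: 4! 4! 10! / 19! → 1/58198140
sum: t=0:+1/17418240 t=1:−1/622080 t=2:+1/230400 t=3:−1/622080 t=4:+1/17418240 = 1/806400
3j²(4 7 7; 0 0 0) = Δ·Π!·Σ² = 2268/230945  (sign -1)
sum: t=1:−1/87091200 t=2:+1/8709120 t=3:−1/11612160 = 1/58060800
3j²(4 7 7; 1 4 -5) = Δ·Π!·Σ² = 99/117572  (sign +1)
combine: 4πI² = 2025·2268/230945·99/117572 = 295245/17631601
take √, sign -1: I = -0.03650400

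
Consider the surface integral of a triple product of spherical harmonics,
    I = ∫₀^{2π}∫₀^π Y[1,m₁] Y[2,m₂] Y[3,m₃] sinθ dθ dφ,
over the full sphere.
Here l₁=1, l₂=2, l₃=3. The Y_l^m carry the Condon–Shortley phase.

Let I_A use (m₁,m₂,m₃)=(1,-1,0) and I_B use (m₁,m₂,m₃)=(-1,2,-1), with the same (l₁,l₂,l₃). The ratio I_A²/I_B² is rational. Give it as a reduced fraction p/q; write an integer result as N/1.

3/1

l's match ⇒ only the (l;m) 3-j factors differ between A and B.
A: triangle coeff Δ(1,2,3) = 1/105; Σ_t [0,0]: t=0:+1/12 = 1/12; (3j)²=1/35 [(1 2 3; 1 -1 0)], sign=-1
B: triangle coeff Δ(1,2,3) = 1/105; Σ_t [0,0]: t=0:+1/48 = 1/48; (3j)²=1/105 [(1 2 3; -1 2 -1)], sign=+1
I_A²/I_B² = (1/35)/(1/105) = 3/1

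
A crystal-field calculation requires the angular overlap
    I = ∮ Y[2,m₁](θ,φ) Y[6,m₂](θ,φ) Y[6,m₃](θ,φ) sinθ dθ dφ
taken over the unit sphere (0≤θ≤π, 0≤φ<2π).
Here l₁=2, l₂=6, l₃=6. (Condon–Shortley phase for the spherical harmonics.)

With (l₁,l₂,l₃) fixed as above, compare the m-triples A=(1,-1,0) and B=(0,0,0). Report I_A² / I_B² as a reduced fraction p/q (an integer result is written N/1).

1/28

l's match ⇒ only the (l;m) 3-j factors differ between A and B.
A: triangle coeff Δ(2,6,6) = 1/90090; Σ_t [0,1]: t=0:+1/28800 t=1:−1/34560 = 1/172800; (3j)²=1/1430 [(2 6 6; 1 -1 0)], sign=+1
B: triangle coeff Δ(2,6,6) = 1/90090; Σ_t [0,2]: t=0:+1/69120 t=1:−1/14400 t=2:+1/69120 = -7/172800; (3j)²=14/715 [(2 6 6; 0 0 0)], sign=-1
I_A²/I_B² = (1/1430)/(14/715) = 1/28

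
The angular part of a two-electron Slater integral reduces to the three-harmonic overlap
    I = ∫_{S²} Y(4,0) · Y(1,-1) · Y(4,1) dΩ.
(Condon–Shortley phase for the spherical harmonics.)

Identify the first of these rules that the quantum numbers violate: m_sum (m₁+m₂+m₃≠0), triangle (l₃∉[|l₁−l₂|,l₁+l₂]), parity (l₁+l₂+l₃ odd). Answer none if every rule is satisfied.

parity

Σmᵢ = 0  ✓
l₃∈[|l₁−l₂|,l₁+l₂]=[3,5], have l₃=4  ✓
Σlᵢ = 9 ⇒ odd  ✗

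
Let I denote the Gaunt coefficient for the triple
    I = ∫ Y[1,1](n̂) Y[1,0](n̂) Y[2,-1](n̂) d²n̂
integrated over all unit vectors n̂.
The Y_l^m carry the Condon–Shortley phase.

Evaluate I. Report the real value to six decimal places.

-0.218510

m-sum 0 ✓  L=4 even ✓  0≤2≤2 ✓
Π(2lᵢ+1) = 3×3×5 = 45
triangle coeff Δ(1,1,2) = 1/30
Σ_t [0,0]: t=0:+1/1 = 1/1
(3j)²=2/15 [(1 1 2; 0 0 0)], sign=+1
Σ_t [0,0]: t=0:+1/2 = 1/2
(3j)²=1/10 [(1 1 2; 1 0 -1)], sign=-1
⇒ 4πI² = 3/5
I = (-1)√(3/5/(4π)) = -0.21850969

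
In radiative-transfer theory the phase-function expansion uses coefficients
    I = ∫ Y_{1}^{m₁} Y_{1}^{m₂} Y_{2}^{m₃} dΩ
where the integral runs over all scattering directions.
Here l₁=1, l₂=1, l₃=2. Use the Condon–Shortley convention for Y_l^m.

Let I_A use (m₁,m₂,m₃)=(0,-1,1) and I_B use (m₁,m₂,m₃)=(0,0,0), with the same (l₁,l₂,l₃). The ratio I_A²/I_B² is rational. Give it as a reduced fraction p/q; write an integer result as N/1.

Same 1,1,2: normalisation and zero-m 3j drop out of the ratio.
A: Δ: 0! 2! 2! / 5! → 1/30; sum: t=0:+1/2 = 1/2; 3j²(1 1 2; 0 -1 1) = Δ·Π!·Σ² = 1/10  (sign -1)
B: Δ: 0! 2! 2! / 5! → 1/30; sum: t=0:+1/1 = 1/1; 3j²(1 1 2; 0 0 0) = Δ·Π!·Σ² = 2/15  (sign +1)
I_A²/I_B² = (1/10)/(2/15) = 3/4

3/4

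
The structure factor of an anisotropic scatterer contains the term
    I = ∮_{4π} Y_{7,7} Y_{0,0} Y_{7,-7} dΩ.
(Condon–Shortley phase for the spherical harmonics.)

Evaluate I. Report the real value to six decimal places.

m-sum 0 ✓  L=14 even ✓  7≤7≤7 ✓
Π(2lᵢ+1) = 15×1×15 = 225
triangle coeff Δ(7,0,7) = 1/15
Σ_t [0,0]: t=0:+1/25401600 = 1/25401600
(3j)²=1/15 [(7 0 7; 0 0 0)], sign=-1
Σ_t [0,0]: t=0:+1/87178291200 = 1/87178291200
(3j)²=1/15 [(7 0 7; 7 0 -7)], sign=+1
⇒ 4πI² = 1/1
I = (-1)√(1/1/(4π)) = -0.28209479

-0.282095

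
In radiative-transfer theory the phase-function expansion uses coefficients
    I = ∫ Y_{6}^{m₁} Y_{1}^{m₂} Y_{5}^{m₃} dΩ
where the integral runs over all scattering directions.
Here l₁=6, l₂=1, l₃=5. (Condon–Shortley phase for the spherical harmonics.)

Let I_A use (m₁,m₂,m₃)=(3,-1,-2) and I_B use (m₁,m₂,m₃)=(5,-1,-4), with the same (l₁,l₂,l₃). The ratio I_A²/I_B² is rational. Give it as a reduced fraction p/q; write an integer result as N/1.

36/55

l's match ⇒ only the (l;m) 3-j factors differ between A and B.
A: triangle coeff Δ(6,1,5) = 1/858; Σ_t [0,0]: t=0:+1/60480 = 1/60480; (3j)²=6/143 [(6 1 5; 3 -1 -2)], sign=-1
B: triangle coeff Δ(6,1,5) = 1/858; Σ_t [0,0]: t=0:+1/725760 = 1/725760; (3j)²=5/78 [(6 1 5; 5 -1 -4)], sign=-1
I_A²/I_B² = (6/143)/(5/78) = 36/55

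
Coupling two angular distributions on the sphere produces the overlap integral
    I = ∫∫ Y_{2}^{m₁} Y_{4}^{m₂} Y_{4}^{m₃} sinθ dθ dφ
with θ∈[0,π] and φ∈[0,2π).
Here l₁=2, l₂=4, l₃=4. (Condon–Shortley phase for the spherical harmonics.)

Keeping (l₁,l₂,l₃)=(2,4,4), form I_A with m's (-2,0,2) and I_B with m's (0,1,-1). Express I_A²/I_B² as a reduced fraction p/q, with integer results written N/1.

540/289

Shared (l₁,l₂,l₃)=(2,4,4): N and (l;000)² cancel in I_A²/I_B².
A: Δ = 2!·2!·6!/11! = 1/13860; Racah Σ t=2..2: t=2:+1/192 = 1/192; ⇒ 3j(2 4 4; -2 0 2)² = 3/77, sgn +1
B: Δ = 2!·2!·6!/11! = 1/13860; Racah Σ t=0..2: t=0:+1/480 t=1:−1/48 t=2:+1/144 = -17/1440; ⇒ 3j(2 4 4; 0 1 -1)² = 289/13860, sgn +1
I_A²/I_B² = (3/77)/(289/13860) = 540/289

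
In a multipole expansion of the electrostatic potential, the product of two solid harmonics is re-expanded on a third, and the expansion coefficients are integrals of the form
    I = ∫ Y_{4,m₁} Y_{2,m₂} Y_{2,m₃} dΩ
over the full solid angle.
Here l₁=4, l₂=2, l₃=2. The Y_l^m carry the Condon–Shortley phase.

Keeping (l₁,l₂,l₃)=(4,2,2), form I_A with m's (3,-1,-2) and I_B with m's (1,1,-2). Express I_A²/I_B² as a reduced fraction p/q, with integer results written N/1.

7/1

Same 4,2,2: normalisation and zero-m 3j drop out of the ratio.
A: Δ: 4! 4! 0! / 9! → 1/630; sum: t=1:−1/144 = -1/144; 3j²(4 2 2; 3 -1 -2) = Δ·Π!·Σ² = 1/18  (sign -1)
B: Δ: 4! 4! 0! / 9! → 1/630; sum: t=3:−1/144 = -1/144; 3j²(4 2 2; 1 1 -2) = Δ·Π!·Σ² = 1/126  (sign -1)
I_A²/I_B² = (1/18)/(1/126) = 7/1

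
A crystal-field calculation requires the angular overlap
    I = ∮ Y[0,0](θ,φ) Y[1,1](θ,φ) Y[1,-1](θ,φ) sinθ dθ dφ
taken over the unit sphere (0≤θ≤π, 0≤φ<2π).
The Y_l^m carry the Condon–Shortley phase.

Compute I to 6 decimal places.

Rules hold: Σm=0, L=2 even, 1≤1≤1.
N = 1·3·3 = 9
Δ = 0!·0!·2!/3! = 1/3
Racah Σ t=0..0: t=0:+1/1 = 1/1
⇒ 3j(0 1 1; 0 0 0)² = 1/3, sgn -1
Racah Σ t=0..0: t=0:+1/2 = 1/2
⇒ 3j(0 1 1; 0 1 -1)² = 1/3, sgn +1
4πI² = N·(3j₀)²·(3jₘ)² = 1/1
I = -1·√(1/4π) = -0.28209479

-0.282095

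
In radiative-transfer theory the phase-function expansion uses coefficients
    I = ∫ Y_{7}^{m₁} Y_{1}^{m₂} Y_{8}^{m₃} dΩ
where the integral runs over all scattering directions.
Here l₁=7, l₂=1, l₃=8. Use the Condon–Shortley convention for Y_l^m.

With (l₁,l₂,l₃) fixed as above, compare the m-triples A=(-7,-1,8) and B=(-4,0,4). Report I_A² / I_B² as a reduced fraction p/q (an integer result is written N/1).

Same 7,1,8: normalisation and zero-m 3j drop out of the ratio.
A: Δ: 0! 14! 2! / 17! → 1/2040; sum: t=0:+1/174356582400 = 1/174356582400; 3j²(7 1 8; -7 -1 8) = Δ·Π!·Σ² = 1/17  (sign +1)
B: Δ: 0! 14! 2! / 17! → 1/2040; sum: t=0:+1/239500800 = 1/239500800; 3j²(7 1 8; -4 0 4) = Δ·Π!·Σ² = 2/85  (sign +1)
I_A²/I_B² = (1/17)/(2/85) = 5/2

5/2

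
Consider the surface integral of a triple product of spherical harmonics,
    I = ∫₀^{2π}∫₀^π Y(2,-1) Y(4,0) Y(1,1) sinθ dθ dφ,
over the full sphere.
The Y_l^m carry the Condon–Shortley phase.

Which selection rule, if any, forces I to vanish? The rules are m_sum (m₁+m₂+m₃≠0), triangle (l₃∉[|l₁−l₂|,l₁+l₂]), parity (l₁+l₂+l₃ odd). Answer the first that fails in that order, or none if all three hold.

triangle

m₁+m₂+m₃ = -1 + 0 + 1 = 0  ✓
triangle: |2−4|=2 ≤ l₃=1 ≤ 2+4=6  ✗
parity: l₁+l₂+l₃ = 7 is odd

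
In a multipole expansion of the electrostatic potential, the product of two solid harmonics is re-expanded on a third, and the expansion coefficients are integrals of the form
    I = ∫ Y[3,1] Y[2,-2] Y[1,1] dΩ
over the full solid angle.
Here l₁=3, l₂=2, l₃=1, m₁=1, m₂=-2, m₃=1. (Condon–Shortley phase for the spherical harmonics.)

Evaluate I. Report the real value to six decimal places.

-0.082589

Checks pass: Σm=0; 6 even; l₃=1∈[1,5].
(2·3+1)(2·2+1)(2·1+1) = 105
Δ: 4! 2! 0! / 7! → 1/105
sum: t=2:+1/4 = 1/4
3j²(3 2 1; 0 0 0) = Δ·Π!·Σ² = 3/35  (sign -1)
sum: t=0:+1/48 = 1/48
3j²(3 2 1; 1 -2 1) = Δ·Π!·Σ² = 1/105  (sign +1)
combine: 4πI² = 105·3/35·1/105 = 3/35
take √, sign -1: I = -0.08258890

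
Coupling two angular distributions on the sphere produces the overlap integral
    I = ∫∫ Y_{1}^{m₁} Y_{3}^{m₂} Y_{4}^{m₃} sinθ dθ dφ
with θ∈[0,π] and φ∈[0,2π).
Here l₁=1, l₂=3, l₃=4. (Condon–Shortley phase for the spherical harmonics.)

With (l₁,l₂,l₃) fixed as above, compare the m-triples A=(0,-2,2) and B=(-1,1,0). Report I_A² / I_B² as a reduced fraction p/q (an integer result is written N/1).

2/1

Same 1,3,4: normalisation and zero-m 3j drop out of the ratio.
A: Δ: 0! 2! 6! / 9! → 1/252; sum: t=0:+1/120 = 1/120; 3j²(1 3 4; 0 -2 2) = Δ·Π!·Σ² = 1/21  (sign +1)
B: Δ: 0! 2! 6! / 9! → 1/252; sum: t=0:+1/96 = 1/96; 3j²(1 3 4; -1 1 0) = Δ·Π!·Σ² = 1/42  (sign +1)
I_A²/I_B² = (1/21)/(1/42) = 2/1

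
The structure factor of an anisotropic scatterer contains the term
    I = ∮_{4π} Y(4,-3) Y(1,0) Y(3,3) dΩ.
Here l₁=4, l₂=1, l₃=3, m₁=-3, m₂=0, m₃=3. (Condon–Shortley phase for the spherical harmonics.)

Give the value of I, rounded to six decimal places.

Rules hold: Σm=0, L=8 even, 3≤3≤5.
N = 9·3·7 = 189
Δ = 2!·6!·0!/9! = 1/252
Racah Σ t=1..1: t=1:−1/36 = -1/36
⇒ 3j(4 1 3; 0 0 0)² = 4/63, sgn +1
Racah Σ t=1..1: t=1:−1/720 = -1/720
⇒ 3j(4 1 3; -3 0 3)² = 1/36, sgn -1
4πI² = N·(3j₀)²·(3jₘ)² = 1/3
I = -1·√(0.333333/4π) = -0.16286750

-0.162868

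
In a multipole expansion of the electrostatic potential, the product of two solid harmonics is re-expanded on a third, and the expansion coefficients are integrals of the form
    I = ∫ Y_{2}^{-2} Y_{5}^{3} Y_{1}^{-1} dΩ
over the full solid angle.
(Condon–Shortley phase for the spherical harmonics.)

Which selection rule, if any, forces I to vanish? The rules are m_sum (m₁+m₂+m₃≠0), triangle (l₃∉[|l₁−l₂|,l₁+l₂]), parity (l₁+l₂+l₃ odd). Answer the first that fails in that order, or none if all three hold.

triangle

Σmᵢ = 0  ✓
l₃∈[|l₁−l₂|,l₁+l₂]=[3,7], have l₃=1  ✗
Σlᵢ = 8 ⇒ even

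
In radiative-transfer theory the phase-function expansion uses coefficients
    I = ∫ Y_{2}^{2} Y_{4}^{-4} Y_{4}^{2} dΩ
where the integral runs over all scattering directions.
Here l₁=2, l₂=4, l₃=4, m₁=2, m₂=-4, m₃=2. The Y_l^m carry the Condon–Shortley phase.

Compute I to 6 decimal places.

-0.106180

Checks pass: Σm=0; 10 even; l₃=4∈[2,6].
(2·2+1)(2·4+1)(2·4+1) = 405
Δ: 2! 2! 6! / 11! → 1/13860
sum: t=0:+1/192 t=1:−1/36 t=2:+1/192 = -5/288
3j²(2 4 4; 0 0 0) = Δ·Π!·Σ² = 20/693  (sign -1)
sum: t=0:+1/2880 = 1/2880
3j²(2 4 4; 2 -4 2) = Δ·Π!·Σ² = 2/165  (sign +1)
combine: 4πI² = 405·20/693·2/165 = 120/847
take √, sign -1: I = -0.10618031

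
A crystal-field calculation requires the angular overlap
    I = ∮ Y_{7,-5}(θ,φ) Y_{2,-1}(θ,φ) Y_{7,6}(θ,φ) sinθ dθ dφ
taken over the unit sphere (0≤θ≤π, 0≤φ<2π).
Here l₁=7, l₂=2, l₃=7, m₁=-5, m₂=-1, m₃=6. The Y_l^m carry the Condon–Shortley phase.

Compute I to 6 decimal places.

Rules hold: Σm=0, L=16 even, 5≤7≤9.
N = 15·5·15 = 1125
Δ = 2!·12!·2!/17! = 1/185640
Racah Σ t=0..2: t=0:+1/2419200 t=1:−1/518400 t=2:+1/2419200 = -1/907200
⇒ 3j(7 2 7; 0 0 0)² = 56/3315, sgn +1
Racah Σ t=0..1: t=0:+1/958003200 t=1:−1/79833600 = -1/87091200
⇒ 3j(7 2 7; -5 -1 6)² = 121/4760, sgn +1
4πI² = N·(3j₀)²·(3jₘ)² = 1815/3757
I = +1·√(0.483098/4π) = 0.19607074

0.196071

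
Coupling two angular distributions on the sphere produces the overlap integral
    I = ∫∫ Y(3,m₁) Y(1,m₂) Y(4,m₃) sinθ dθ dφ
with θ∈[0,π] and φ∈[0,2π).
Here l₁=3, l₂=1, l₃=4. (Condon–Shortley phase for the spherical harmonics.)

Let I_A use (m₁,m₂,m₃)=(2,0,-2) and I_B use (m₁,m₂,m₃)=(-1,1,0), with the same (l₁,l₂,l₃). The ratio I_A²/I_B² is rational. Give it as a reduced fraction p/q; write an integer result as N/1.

2/1

Same 3,1,4: normalisation and zero-m 3j drop out of the ratio.
A: Δ: 0! 6! 2! / 9! → 1/252; sum: t=0:+1/120 = 1/120; 3j²(3 1 4; 2 0 -2) = Δ·Π!·Σ² = 1/21  (sign +1)
B: Δ: 0! 6! 2! / 9! → 1/252; sum: t=0:+1/96 = 1/96; 3j²(3 1 4; -1 1 0) = Δ·Π!·Σ² = 1/42  (sign +1)
I_A²/I_B² = (1/21)/(1/42) = 2/1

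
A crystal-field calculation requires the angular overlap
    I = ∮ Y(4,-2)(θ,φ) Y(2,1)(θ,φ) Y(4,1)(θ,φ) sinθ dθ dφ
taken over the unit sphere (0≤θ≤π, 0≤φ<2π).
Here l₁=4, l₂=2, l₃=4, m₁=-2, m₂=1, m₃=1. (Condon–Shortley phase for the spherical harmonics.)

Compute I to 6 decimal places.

Checks pass: Σm=0; 10 even; l₃=4∈[2,6].
(2·4+1)(2·2+1)(2·4+1) = 405
Δ: 2! 6! 2! / 11! → 1/13860
sum: t=0:+1/192 t=1:−1/36 t=2:+1/192 = -5/288
3j²(4 2 4; 0 0 0) = Δ·Π!·Σ² = 20/693  (sign -1)
sum: t=1:−1/240 t=2:+1/96 = 1/160
3j²(4 2 4; -2 1 1) = Δ·Π!·Σ² = 27/1540  (sign -1)
combine: 4πI² = 405·20/693·27/1540 = 1215/5929
take √, sign +1: I = 0.12770047

0.127700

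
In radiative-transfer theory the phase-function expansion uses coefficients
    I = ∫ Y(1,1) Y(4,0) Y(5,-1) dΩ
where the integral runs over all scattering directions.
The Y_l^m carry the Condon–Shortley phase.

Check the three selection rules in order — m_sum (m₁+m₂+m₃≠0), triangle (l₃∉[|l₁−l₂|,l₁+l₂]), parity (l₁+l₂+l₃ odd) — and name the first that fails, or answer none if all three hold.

azimuthal sum: 1 + 0 − 1 = 0  ✓
3 ≤ 5 ≤ 5 (triangle on l)  ✓
L = 1 + 4 + 5 = 10 (even)  ✓

none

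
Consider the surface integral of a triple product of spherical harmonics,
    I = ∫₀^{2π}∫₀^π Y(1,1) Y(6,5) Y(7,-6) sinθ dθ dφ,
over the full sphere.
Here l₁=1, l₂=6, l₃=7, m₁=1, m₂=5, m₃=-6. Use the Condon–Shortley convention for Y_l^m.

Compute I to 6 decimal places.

0.309019

Checks pass: Σm=0; 14 even; l₃=7∈[5,7].
(2·1+1)(2·6+1)(2·7+1) = 585
Δ: 0! 2! 12! / 15! → 1/1365
sum: t=0:+1/518400 = 1/518400
3j²(1 6 7; 0 0 0) = Δ·Π!·Σ² = 7/195  (sign -1)
sum: t=0:+1/79833600 = 1/79833600
3j²(1 6 7; 1 5 -6) = Δ·Π!·Σ² = 2/35  (sign -1)
combine: 4πI² = 585·7/195·2/35 = 6/5
take √, sign +1: I = 0.30901936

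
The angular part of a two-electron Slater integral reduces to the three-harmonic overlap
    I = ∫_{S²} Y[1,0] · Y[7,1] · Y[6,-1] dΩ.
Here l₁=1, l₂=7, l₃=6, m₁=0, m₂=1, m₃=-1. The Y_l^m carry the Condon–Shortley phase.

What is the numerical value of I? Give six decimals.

-0.242415

Checks pass: Σm=0; 14 even; l₃=6∈[6,8].
(2·1+1)(2·7+1)(2·6+1) = 585
Δ: 2! 0! 12! / 15! → 1/1365
sum: t=1:−1/518400 = -1/518400
3j²(1 7 6; 0 0 0) = Δ·Π!·Σ² = 7/195  (sign -1)
sum: t=1:−1/604800 = -1/604800
3j²(1 7 6; 0 1 -1) = Δ·Π!·Σ² = 16/455  (sign +1)
combine: 4πI² = 585·7/195·16/455 = 48/65
take √, sign -1: I = -0.24241473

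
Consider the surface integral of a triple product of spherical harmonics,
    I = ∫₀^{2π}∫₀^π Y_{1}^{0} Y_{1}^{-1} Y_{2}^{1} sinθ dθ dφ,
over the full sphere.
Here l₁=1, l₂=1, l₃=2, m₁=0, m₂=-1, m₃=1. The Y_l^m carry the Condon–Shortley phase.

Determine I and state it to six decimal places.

-0.218510

m-sum 0 ✓  L=4 even ✓  0≤2≤2 ✓
Π(2lᵢ+1) = 3×3×5 = 45
triangle coeff Δ(1,1,2) = 1/30
Σ_t [0,0]: t=0:+1/1 = 1/1
(3j)²=2/15 [(1 1 2; 0 0 0)], sign=+1
Σ_t [0,0]: t=0:+1/2 = 1/2
(3j)²=1/10 [(1 1 2; 0 -1 1)], sign=-1
⇒ 4πI² = 3/5
I = (-1)√(3/5/(4π)) = -0.21850969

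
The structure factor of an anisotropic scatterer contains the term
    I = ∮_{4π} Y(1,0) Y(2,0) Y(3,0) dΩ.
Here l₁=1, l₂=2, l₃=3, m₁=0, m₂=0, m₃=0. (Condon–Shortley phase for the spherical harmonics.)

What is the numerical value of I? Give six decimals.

Checks pass: Σm=0; 6 even; l₃=3∈[1,3].
(2·1+1)(2·2+1)(2·3+1) = 105
Δ: 0! 2! 4! / 7! → 1/105
sum: t=0:+1/4 = 1/4
3j²(1 2 3; 0 0 0) = Δ·Π!·Σ² = 3/35  (sign -1)
(m-triple is (0,0,0) — same symbol as above.)
combine: 4πI² = 105·3/35·3/35 = 27/35
take √, sign +1: I = 0.24776670

0.247767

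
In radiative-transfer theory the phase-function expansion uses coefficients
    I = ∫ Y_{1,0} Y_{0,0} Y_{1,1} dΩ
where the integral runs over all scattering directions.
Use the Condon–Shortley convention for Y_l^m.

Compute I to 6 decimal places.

0.000000

m-sum = 0 + 0 + 1 = 1 ≠ 0 ⇒ I = 0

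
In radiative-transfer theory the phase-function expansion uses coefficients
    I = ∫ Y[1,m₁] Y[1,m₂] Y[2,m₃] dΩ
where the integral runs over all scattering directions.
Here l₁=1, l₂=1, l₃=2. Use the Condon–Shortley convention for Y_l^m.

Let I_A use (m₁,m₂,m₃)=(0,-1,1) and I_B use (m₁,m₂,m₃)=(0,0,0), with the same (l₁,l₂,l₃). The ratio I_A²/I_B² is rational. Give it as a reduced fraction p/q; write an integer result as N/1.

l's match ⇒ only the (l;m) 3-j factors differ between A and B.
A: triangle coeff Δ(1,1,2) = 1/30; Σ_t [0,0]: t=0:+1/2 = 1/2; (3j)²=1/10 [(1 1 2; 0 -1 1)], sign=-1
B: triangle coeff Δ(1,1,2) = 1/30; Σ_t [0,0]: t=0:+1/1 = 1/1; (3j)²=2/15 [(1 1 2; 0 0 0)], sign=+1
I_A²/I_B² = (1/10)/(2/15) = 3/4

3/4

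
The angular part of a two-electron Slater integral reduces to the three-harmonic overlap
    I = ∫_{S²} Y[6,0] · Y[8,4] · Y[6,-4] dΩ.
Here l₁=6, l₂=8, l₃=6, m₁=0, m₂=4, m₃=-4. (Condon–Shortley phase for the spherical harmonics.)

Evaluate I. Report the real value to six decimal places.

-0.114001

m-sum 0 ✓  L=20 even ✓  2≤6≤14 ✓
Π(2lᵢ+1) = 13×17×13 = 2873
triangle coeff Δ(6,8,6) = 1/1309458150
Σ_t [2,6]: t=2:+1/49766400 t=3:−1/3110400 t=4:+1/1327104 t=5:−1/3110400 t=6:+1/49766400 = 1/6635520
(3j)²=350/46189 [(6 8 6; 0 0 0)], sign=+1
Σ_t [4,6]: t=4:+1/92897280 t=5:−1/21772800 t=6:+1/49766400 = -1/66355200
(3j)²=63/8398 [(6 8 6; 0 4 -4)], sign=-1
⇒ 4πI² = 11025/67507
I = (-1)√(11025/67507/(4π)) = -0.11400134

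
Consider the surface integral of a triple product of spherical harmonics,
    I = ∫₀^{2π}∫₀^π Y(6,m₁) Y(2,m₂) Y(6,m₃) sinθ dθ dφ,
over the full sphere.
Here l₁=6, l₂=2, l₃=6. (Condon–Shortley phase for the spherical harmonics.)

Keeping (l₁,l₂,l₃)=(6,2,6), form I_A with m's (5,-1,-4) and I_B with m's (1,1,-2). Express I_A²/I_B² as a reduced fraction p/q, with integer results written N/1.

Shared (l₁,l₂,l₃)=(6,2,6): N and (l;000)² cancel in I_A²/I_B².
A: Δ = 2!·10!·2!/15! = 1/90090; Racah Σ t=0..1: t=0:+1/725760 t=1:−1/7257600 = 1/806400; ⇒ 3j(6 2 6; 5 -1 -4)² = 27/910, sgn +1
B: Δ = 2!·10!·2!/15! = 1/90090; Racah Σ t=1..2: t=1:−1/34560 t=2:+1/60480 = -1/80640; ⇒ 3j(6 2 6; 1 1 -2)² = 6/1001, sgn -1
I_A²/I_B² = (27/910)/(6/1001) = 99/20

99/20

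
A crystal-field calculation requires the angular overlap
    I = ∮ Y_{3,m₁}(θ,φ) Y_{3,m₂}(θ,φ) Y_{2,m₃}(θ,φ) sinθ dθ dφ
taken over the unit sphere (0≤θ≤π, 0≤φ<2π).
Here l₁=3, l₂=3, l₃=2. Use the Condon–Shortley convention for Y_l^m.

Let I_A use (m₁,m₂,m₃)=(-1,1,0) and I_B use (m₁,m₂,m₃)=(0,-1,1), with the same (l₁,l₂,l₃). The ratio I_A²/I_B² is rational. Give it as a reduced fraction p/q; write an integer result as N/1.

Shared (l₁,l₂,l₃)=(3,3,2): N and (l;000)² cancel in I_A²/I_B².
A: Δ = 4!·2!·2!/9! = 1/3780; Racah Σ t=2..4: t=2:+1/16 t=3:−1/6 t=4:+1/96 = -3/32; ⇒ 3j(3 3 2; -1 1 0)² = 3/140, sgn -1
B: Δ = 4!·2!·2!/9! = 1/3780; Racah Σ t=1..2: t=1:−1/12 t=2:+1/8 = 1/24; ⇒ 3j(3 3 2; 0 -1 1)² = 1/210, sgn -1
I_A²/I_B² = (3/140)/(1/210) = 9/2

9/2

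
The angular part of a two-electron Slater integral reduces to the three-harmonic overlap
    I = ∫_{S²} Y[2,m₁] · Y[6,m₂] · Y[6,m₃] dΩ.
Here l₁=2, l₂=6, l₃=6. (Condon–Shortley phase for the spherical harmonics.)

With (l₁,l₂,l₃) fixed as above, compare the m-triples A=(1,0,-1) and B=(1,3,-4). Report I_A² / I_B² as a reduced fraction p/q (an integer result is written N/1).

1/35

Shared (l₁,l₂,l₃)=(2,6,6): N and (l;000)² cancel in I_A²/I_B².
A: Δ = 2!·2!·10!/15! = 1/90090; Racah Σ t=0..1: t=0:+1/34560 t=1:−1/28800 = -1/172800; ⇒ 3j(2 6 6; 1 0 -1)² = 1/1430, sgn +1
B: Δ = 2!·2!·10!/15! = 1/90090; Racah Σ t=0..1: t=0:+1/725760 t=1:−1/161280 = -1/207360; ⇒ 3j(2 6 6; 1 3 -4)² = 7/286, sgn -1
I_A²/I_B² = (1/1430)/(7/286) = 1/35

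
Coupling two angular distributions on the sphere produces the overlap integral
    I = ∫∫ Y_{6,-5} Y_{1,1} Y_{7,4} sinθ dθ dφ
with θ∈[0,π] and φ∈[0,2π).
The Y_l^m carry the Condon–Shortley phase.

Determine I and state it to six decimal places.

0.060604

Checks pass: Σm=0; 14 even; l₃=7∈[5,7].
(2·6+1)(2·1+1)(2·7+1) = 585
Δ: 0! 12! 2! / 15! → 1/1365
sum: t=0:+1/518400 = 1/518400
3j²(6 1 7; 0 0 0) = Δ·Π!·Σ² = 7/195  (sign -1)
sum: t=0:+1/79833600 = 1/79833600
3j²(6 1 7; -5 1 4) = Δ·Π!·Σ² = 1/455  (sign -1)
combine: 4πI² = 585·7/195·1/455 = 3/65
take √, sign +1: I = 0.06060368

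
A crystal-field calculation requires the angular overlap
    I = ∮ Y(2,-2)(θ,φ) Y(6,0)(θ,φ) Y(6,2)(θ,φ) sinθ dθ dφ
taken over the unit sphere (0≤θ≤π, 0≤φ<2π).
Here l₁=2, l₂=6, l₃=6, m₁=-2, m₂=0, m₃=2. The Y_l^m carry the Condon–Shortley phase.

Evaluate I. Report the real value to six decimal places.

m-sum 0 ✓  L=14 even ✓  4≤6≤8 ✓
Π(2lᵢ+1) = 5×13×13 = 845
triangle coeff Δ(2,6,6) = 1/90090
Σ_t [0,2]: t=0:+1/69120 t=1:−1/14400 t=2:+1/69120 = -7/172800
(3j)²=14/715 [(2 6 6; 0 0 0)], sign=-1
Σ_t [2,2]: t=2:+1/69120 = 1/69120
(3j)²=4/143 [(2 6 6; -2 0 2)], sign=+1
⇒ 4πI² = 56/121
I = (-1)√(56/121/(4π)) = -0.19190947

-0.191909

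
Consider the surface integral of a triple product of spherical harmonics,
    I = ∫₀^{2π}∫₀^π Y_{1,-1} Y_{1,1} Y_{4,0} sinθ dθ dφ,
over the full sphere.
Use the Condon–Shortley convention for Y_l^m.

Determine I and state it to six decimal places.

l₃=4 ∉ [0,2] — triangle fails ⇒ I = 0

0.000000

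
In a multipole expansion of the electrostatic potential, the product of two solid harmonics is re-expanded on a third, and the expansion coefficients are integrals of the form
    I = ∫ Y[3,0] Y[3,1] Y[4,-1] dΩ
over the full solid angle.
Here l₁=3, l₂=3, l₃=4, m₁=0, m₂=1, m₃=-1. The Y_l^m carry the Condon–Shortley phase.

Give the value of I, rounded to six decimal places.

Rules hold: Σm=0, L=10 even, 0≤4≤6.
N = 7·7·9 = 441
Δ = 2!·4!·4!/11! = 1/34650
Racah Σ t=0..2: t=0:+1/72 t=1:−1/16 t=2:+1/72 = -5/144
⇒ 3j(3 3 4; 0 0 0)² = 2/77, sgn -1
Racah Σ t=0..2: t=0:+1/288 t=1:−1/24 t=2:+1/48 = -5/288
⇒ 3j(3 3 4; 0 1 -1)² = 5/462, sgn +1
4πI² = N·(3j₀)²·(3jₘ)² = 15/121
I = -1·√(0.123967/4π) = -0.09932258

-0.099323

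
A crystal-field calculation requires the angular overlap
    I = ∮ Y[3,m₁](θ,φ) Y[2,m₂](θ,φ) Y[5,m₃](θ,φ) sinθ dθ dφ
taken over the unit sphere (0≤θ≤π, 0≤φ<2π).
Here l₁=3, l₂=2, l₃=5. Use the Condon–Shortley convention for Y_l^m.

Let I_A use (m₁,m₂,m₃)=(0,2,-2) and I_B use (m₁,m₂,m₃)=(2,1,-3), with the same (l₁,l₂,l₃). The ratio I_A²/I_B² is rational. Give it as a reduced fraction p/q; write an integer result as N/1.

5/16

Same 3,2,5: normalisation and zero-m 3j drop out of the ratio.
A: Δ: 0! 6! 4! / 11! → 1/2310; sum: t=0:+1/864 = 1/864; 3j²(3 2 5; 0 2 -2) = Δ·Π!·Σ² = 1/66  (sign -1)
B: Δ: 0! 6! 4! / 11! → 1/2310; sum: t=0:+1/720 = 1/720; 3j²(3 2 5; 2 1 -3) = Δ·Π!·Σ² = 8/165  (sign +1)
I_A²/I_B² = (1/66)/(8/165) = 5/16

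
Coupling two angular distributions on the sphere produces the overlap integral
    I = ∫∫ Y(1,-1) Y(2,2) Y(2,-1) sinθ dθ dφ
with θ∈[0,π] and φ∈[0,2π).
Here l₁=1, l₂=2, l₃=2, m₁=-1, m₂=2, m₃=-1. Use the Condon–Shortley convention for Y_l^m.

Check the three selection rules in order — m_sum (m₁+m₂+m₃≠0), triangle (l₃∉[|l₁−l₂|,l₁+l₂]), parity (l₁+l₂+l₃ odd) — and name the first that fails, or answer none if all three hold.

azimuthal sum: -1 + 2 − 1 = 0  ✓
1 ≤ 2 ≤ 3 (triangle on l)  ✓
L = 1 + 2 + 2 = 5 (odd)  ✗

parity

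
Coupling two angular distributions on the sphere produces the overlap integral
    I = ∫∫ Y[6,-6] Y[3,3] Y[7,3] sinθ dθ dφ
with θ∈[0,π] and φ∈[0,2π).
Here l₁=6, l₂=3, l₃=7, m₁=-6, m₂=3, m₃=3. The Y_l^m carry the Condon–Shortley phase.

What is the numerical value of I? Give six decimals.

m-sum 0 ✓  L=16 even ✓  3≤7≤9 ✓
Π(2lᵢ+1) = 13×7×15 = 1365
triangle coeff Δ(6,3,7) = 1/2042040
Σ_t [0,2]: t=0:+1/207360 t=1:−1/57600 t=2:+1/207360 = -1/129600
(3j)²=168/12155 [(6 3 7; 0 0 0)], sign=+1
Σ_t [2,2]: t=2:+1/174182400 = 1/174182400
(3j)²=3/6188 [(6 3 7; -6 3 3)], sign=+1
⇒ 4πI² = 378/41327
I = (+1)√(378/41327/(4π)) = 0.02697889

0.026979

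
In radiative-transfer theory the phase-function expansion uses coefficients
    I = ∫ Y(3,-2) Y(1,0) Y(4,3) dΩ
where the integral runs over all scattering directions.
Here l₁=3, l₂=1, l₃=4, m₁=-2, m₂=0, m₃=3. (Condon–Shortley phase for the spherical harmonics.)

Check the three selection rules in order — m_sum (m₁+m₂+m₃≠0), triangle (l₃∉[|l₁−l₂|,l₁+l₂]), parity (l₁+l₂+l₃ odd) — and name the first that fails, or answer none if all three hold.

azimuthal sum: -2 + 0 + 3 = 1  ✗
2 ≤ 4 ≤ 4 (triangle on l)
L = 3 + 1 + 4 = 8 (even)

m_sum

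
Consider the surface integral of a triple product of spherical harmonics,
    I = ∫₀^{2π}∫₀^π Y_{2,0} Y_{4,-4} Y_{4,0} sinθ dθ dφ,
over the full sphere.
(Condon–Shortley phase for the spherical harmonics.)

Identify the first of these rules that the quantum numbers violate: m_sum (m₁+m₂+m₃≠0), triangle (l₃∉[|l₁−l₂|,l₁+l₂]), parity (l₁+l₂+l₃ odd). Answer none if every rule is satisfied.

azimuthal sum: 0 − 4 + 0 = -4  ✗
2 ≤ 4 ≤ 6 (triangle on l)
L = 2 + 4 + 4 = 10 (even)

m_sum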